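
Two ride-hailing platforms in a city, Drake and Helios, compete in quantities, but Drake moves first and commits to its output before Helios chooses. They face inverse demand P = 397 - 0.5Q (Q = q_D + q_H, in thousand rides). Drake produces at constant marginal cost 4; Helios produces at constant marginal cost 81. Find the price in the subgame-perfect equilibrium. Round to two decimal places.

The follower Helios best-responds to any q_D: π_H = (397 - 0.5Q)q_H - 81q_H.
Setting the follower's marginal profit to zero, 316 - (1/2)q_D - q_H = 0, i.e. q_H = (316 - (1/2)q_D).
Drake substitutes q_H(q_D) into its own profit: π_D = q_D(397 - (1/2)q_D - (316 - (1/2)q_D)/2) - 4q_D = (239 - (1/4)q_D)q_D - 4q_D.
Leader FOC: 235 - (1/2)q_D = 0, so q_D = 470.
Then q_H = (316 - (1/2)·470) = 81.
Total output Q = 551, so price P = 397 - (1/2)·551 = 243/2.

121.50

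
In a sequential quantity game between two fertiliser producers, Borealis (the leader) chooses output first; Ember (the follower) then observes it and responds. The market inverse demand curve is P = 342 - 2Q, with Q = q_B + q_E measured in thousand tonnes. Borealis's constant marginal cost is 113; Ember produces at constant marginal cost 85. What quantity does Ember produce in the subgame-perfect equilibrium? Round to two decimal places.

Solve by backward induction. Given q_B, the follower Ember maximises π_E = (342 - 2q_B - 2q_E)q_E - 85q_E.
∂π_E/∂q_E = 257 - 2q_B - 4q_E = 0 gives the reaction function q_E = (257 - 2q_B)/4.
Borealis substitutes q_E(q_B) into its own profit: π_B = q_B(342 - 2q_B - (257 - 2q_B)/2) - 113q_B = (427/2 - q_B)q_B - 113q_B.
Maximising: ∂π_B/∂q_B = 201/2 - 2q_B = 0, giving q_B = 201/4.
Then q_E = (257 - 2·(201/4))/4 = 313/8.

39.13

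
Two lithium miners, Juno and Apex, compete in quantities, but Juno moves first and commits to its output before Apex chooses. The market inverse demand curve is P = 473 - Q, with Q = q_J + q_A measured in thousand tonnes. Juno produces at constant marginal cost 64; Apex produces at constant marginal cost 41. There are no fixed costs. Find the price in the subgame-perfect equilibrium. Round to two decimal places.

160.50

The follower Apex best-responds to any q_J: π_A = (473 - Q)q_A - 41q_A.
Follower FOC: 432 - q_J - 2q_A = 0, so q_A(q_J) = (432 - q_J)/2.
Juno substitutes q_A(q_J) into its own profit: π_J = q_J(473 - q_J - (432 - q_J)/2) - 64q_J = (257 - (1/2)q_J)q_J - 64q_J.
The leader's first-order condition 193 - q_J = 0 yields q_J = 193.
Then q_A = (432 - 193)/2 = 239/2.
Total output Q = 625/2, so price P = 473 - 625/2 = 321/2.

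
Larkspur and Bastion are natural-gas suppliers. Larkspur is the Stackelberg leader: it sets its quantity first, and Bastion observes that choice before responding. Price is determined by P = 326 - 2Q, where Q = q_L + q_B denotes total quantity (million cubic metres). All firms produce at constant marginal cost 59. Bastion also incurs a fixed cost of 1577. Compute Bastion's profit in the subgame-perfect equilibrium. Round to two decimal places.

The follower Bastion best-responds to any q_L: π_B = (326 - 2Q)q_B - 59q_B.
Follower FOC: 267 - 2q_L - 4q_B = 0, so q_B(q_L) = (267 - 2q_L)/4.
The leader anticipates this reaction. Substituting into P = 326 - 2Q gives P = 385/2 - q_L, so π_L = (385/2 - q_L)q_L - 59q_L.
Maximising: ∂π_L/∂q_L = 267/2 - 2q_L = 0, giving q_L = 267/4.
Then q_B = (267 - 2·(267/4))/4 = 267/8.
Price P = 326 - 2·(801/8) = 503/4.
Bastion's profit: (503/4 - 59)·(267/8) - 1577 = 650.7813.

650.78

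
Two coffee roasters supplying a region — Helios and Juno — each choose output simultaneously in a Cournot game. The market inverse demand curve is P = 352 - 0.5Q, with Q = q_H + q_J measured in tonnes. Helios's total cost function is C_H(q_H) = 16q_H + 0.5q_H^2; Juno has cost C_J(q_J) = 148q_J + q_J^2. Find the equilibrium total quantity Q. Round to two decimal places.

199.30

Helios's profit: π_H = (352 - 0.5Q)q_H - (16q_H + (1/2)q_H²). Setting ∂π_H/∂q_H = 0: 336 - 2q_H - (1/2)(q_J) = 0.
Juno's profit: π_J = (352 - 0.5Q)q_J - (148q_J + q_J²). Setting ∂π_J/∂q_J = 0: 204 - 3q_J - (1/2)(q_H) = 0.
So q_H = (336 - (1/2)q_J)/2 and q_J = (204 - (1/2)q_H)/3.
Solving the pair: q_H = 157.5652, q_J = 960/23.
Total output Q = 157.5652 + 960/23 = 199.3043.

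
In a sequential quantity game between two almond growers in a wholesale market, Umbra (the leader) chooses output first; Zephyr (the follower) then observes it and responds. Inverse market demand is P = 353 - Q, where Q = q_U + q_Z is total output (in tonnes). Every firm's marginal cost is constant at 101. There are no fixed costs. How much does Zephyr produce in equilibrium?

The follower Zephyr best-responds to any q_U: π_Z = (353 - Q)q_Z - 101q_Z.
Setting the follower's marginal profit to zero, 252 - q_U - 2q_Z = 0, i.e. q_Z = (252 - q_U)/2.
The leader anticipates this reaction. Substituting into P = 353 - Q gives P = 227 - (1/2)q_U, so π_U = (227 - (1/2)q_U)q_U - 101q_U.
Leader FOC: 126 - q_U = 0, so q_U = 126.
Then q_Z = (252 - 126)/2 = 63.

63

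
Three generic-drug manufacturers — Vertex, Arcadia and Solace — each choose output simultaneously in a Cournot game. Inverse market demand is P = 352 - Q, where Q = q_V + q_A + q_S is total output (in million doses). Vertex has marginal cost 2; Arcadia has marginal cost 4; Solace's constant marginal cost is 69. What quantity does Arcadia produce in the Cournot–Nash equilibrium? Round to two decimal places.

Vertex's profit: π_V = (352 - Q)q_V - (2q_V). Setting ∂π_V/∂q_V = 0: 350 - 2q_V - (q_A + q_S) = 0.
Arcadia's profit: π_A = (352 - Q)q_A - (4q_A). Setting ∂π_A/∂q_A = 0: 348 - 2q_A - (q_V + q_S) = 0.
Solace's profit: π_S = (352 - Q)q_S - (69q_S). Setting ∂π_S/∂q_S = 0: 283 - 2q_S - (q_V + q_A) = 0.
Adding the 3 first-order conditions: 981 − 4Q = 0, so Q = 981/4.
Back-substituting: q_V = (350 − 981/4) = 419/4, q_A = (348 − 981/4) = 411/4, q_S = (283 − 981/4) = 151/4.

102.75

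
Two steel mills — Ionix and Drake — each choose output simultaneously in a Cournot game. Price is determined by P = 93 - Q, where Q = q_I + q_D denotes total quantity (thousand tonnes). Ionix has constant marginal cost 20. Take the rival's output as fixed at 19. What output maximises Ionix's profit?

With the rival's output fixed at 19, Ionix's profit is π_I = (93 - 19 - q_I)q_I - (20q_I) = (74 - q_I)q_I - (20q_I).
∂π_I/∂q_I = 54 - 2q_I = 0, so q_I = 27.

27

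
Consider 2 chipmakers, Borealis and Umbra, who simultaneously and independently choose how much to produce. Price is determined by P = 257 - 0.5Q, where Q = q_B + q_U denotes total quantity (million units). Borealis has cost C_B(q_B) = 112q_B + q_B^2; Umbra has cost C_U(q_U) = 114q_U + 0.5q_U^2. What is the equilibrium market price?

207

Borealis's profit: π_B = (257 - 0.5Q)q_B - (112q_B + q_B²). Setting ∂π_B/∂q_B = 0: 145 - 3q_B - (1/2)(q_U) = 0.
Umbra's profit: π_U = (257 - 0.5Q)q_U - (114q_U + (1/2)q_U²). Setting ∂π_U/∂q_U = 0: 143 - 2q_U - (1/2)(q_B) = 0.
So q_B = (145 - (1/2)q_U)/3 and q_U = (143 - (1/2)q_B)/2.
Substituting one into the other gives q_B = 38 and q_U = 62.
Total output Q = 100, so price P = 257 - (1/2)·100 = 207.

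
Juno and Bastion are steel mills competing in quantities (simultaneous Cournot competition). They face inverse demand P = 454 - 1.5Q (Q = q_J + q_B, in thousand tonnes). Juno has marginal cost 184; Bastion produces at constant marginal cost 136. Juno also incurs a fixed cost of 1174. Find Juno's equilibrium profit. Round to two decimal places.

Juno's profit: π_J = (454 - 1.5Q)q_J - (184q_J). Setting ∂π_J/∂q_J = 0: 270 - 3q_J - (3/2)(q_B) = 0.
Bastion's profit: π_B = (454 - 1.5Q)q_B - (136q_B). Setting ∂π_B/∂q_B = 0: 318 - 3q_B - (3/2)(q_J) = 0.
Best responses: q_J = (270 - (3/2)q_B)/3, q_B = (318 - (3/2)q_J)/3.
Solving the pair: q_J = 148/3, q_B = 244/3.
Price P = 454 - (3/2)·(392/3) = 258.
Juno's profit: (258 - 184)·(148/3) - 1174 = 2476.6667.

2476.67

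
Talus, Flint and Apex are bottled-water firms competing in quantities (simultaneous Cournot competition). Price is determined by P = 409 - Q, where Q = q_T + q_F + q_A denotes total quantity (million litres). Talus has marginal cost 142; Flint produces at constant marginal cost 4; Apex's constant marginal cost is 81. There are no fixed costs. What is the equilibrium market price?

159

Talus's profit: π_T = (409 - Q)q_T - (142q_T). Setting ∂π_T/∂q_T = 0: 267 - 2q_T - (q_F + q_A) = 0.
Flint's profit: π_F = (409 - Q)q_F - (4q_F). Setting ∂π_F/∂q_F = 0: 405 - 2q_F - (q_T + q_A) = 0.
Apex's profit: π_A = (409 - Q)q_A - (81q_A). Setting ∂π_A/∂q_A = 0: 328 - 2q_A - (q_T + q_F) = 0.
Adding the 3 conditions: 1000 − 2Q − 2Q = 0, i.e. Q = 250.
Back-substituting: q_T = (267 − 250) = 17, q_F = (405 − 250) = 155, q_A = (328 − 250) = 78.
Total output Q = 250, so price P = 409 - 250 = 159.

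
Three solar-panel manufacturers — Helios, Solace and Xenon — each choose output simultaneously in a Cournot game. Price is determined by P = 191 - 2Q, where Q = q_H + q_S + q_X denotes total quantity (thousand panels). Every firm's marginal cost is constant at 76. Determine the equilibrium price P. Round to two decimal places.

104.75

A representative firm's profit is π_i = q_i(191 - 2Q) - 76q_i.
First-order condition (treating rivals' output as given): 115 - 4q_i - 2·Σ_{j≠i} q_j = 0.
With identical firms every q_j equals q_i, so Σ_{j≠i} q_j = 2q_i and 115 = 8q_i, giving q_i = 115/8.
Total output Q = 345/8, so price P = 191 - 2·(345/8) = 419/4.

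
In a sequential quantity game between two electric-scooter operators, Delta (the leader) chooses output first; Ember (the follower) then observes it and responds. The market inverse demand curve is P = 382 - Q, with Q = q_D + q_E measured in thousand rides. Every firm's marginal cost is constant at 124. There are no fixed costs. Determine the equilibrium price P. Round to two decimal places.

188.50

The follower Ember best-responds to any q_D: π_E = (382 - Q)q_E - 124q_E.
Setting the follower's marginal profit to zero, 258 - q_D - 2q_E = 0, i.e. q_E = (258 - q_D)/2.
Delta substitutes q_E(q_D) into its own profit: π_D = q_D(382 - q_D - (258 - q_D)/2) - 124q_D = (253 - (1/2)q_D)q_D - 124q_D.
Maximising: ∂π_D/∂q_D = 129 - q_D = 0, giving q_D = 129.
Then q_E = (258 - 129)/2 = 129/2.
Total output Q = 387/2, so price P = 382 - 387/2 = 377/2.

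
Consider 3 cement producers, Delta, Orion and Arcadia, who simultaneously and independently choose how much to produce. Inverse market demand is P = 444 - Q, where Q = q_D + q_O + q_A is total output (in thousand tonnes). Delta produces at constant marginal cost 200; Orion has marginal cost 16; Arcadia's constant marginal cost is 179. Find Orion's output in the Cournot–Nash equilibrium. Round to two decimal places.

193.75

Delta's profit: π_D = (444 - Q)q_D - (200q_D). Setting ∂π_D/∂q_D = 0: 244 - 2q_D - (q_O + q_A) = 0.
Orion's first-order condition: 428 - 2q_O - (q_D + q_A) = 0.
Arcadia's profit: π_A = (444 - Q)q_A - (179q_A). Setting ∂π_A/∂q_A = 0: 265 - 2q_A - (q_D + q_O) = 0.
Adding the 3 conditions: 937 − 2Q − 2Q = 0, i.e. Q = 937/4.
Back-substituting: q_D = (244 − 937/4) = 39/4, q_O = (428 − 937/4) = 775/4, q_A = (265 − 937/4) = 123/4.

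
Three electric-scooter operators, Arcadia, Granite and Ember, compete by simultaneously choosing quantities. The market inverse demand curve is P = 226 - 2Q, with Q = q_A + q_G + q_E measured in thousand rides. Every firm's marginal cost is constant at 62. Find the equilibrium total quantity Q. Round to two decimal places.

Each firm earns π_i = (226 - 2Q)q_i - 62q_i.
Setting ∂π_i/∂q_i = 0 with rivals' quantities fixed: 164 - 4q_i - 2·Σ_{j≠i} q_j = 0.
With identical firms every q_j equals q_i, so Σ_{j≠i} q_j = 2q_i and 164 = 8q_i, giving q_i = 41/2.
Total output Q = 41/2 + 41/2 + 41/2 = 123/2.

61.50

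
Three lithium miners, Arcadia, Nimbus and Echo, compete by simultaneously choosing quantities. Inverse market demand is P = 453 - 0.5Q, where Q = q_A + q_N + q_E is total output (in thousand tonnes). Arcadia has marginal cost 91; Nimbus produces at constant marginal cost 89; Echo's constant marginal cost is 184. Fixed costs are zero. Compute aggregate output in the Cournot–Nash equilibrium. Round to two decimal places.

497.50

Arcadia's profit: π_A = (453 - 0.5Q)q_A - (91q_A). Setting ∂π_A/∂q_A = 0: 362 - q_A - (1/2)(q_N + q_E) = 0.
Nimbus's profit: π_N = (453 - 0.5Q)q_N - (89q_N). Setting ∂π_N/∂q_N = 0: 364 - q_N - (1/2)(q_A + q_E) = 0.
Echo's profit: π_E = (453 - 0.5Q)q_E - (184q_E). Setting ∂π_E/∂q_E = 0: 269 - q_E - (1/2)(q_A + q_N) = 0.
Adding the 3 first-order conditions: 995 − 2Q = 0, so Q = 995/2.
Back-substituting: q_A = (362 − 995/4)/(1/2) = 453/2, q_N = (364 − 995/4)/(1/2) = 461/2, q_E = (269 − 995/4)/(1/2) = 81/2.
Total output Q = 453/2 + 461/2 + 81/2 = 995/2.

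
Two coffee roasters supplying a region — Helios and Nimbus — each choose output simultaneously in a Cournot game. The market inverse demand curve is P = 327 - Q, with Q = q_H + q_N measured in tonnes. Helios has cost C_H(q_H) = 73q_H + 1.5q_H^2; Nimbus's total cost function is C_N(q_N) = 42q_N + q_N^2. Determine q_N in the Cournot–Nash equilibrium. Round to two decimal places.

Helios's profit: π_H = (327 - Q)q_H - (73q_H + (3/2)q_H²). Setting ∂π_H/∂q_H = 0: 254 - 5q_H - (q_N) = 0.
Nimbus's first-order condition: 285 - 4q_N - (q_H) = 0.
Rearranging gives the reaction functions q_H = (254 - q_N)/5 and q_N = (285 - q_H)/4.
Substituting one into the other gives q_H = 731/19 and q_N = 1171/19.

61.63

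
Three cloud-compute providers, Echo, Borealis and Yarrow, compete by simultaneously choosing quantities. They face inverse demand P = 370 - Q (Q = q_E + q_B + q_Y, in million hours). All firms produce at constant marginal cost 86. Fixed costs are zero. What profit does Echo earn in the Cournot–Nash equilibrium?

5041

A representative firm's profit is π_i = q_i(370 - Q) - 86q_i.
Setting ∂π_i/∂q_i = 0 with rivals' quantities fixed: 284 - 2q_i - Σ_{j≠i} q_j = 0.
By symmetry each firm produces the same amount; substituting Σ_{j≠i} q_j = 2q_i yields q_i = 284/4 = 71.
Price P = 370 - 213 = 157.
Echo's profit: (157 - 86)·71 = 5041.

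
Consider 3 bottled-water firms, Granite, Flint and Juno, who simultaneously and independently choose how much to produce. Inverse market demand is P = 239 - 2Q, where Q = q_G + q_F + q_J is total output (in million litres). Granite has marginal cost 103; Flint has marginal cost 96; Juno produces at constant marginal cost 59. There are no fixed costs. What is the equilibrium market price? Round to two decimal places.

124.25

Granite's profit: π_G = (239 - 2Q)q_G - (103q_G). Setting ∂π_G/∂q_G = 0: 136 - 4q_G - 2(q_F + q_J) = 0.
Flint's profit: π_F = (239 - 2Q)q_F - (96q_F). Setting ∂π_F/∂q_F = 0: 143 - 4q_F - 2(q_G + q_J) = 0.
Juno's first-order condition: 180 - 4q_J - 2(q_G + q_F) = 0.
Summing all 3 equations gives 459 − 8Q = 0, hence Q = 459/8.
Back-substituting: q_G = (136 − 459/4)/2 = 85/8, q_F = (143 − 459/4)/2 = 113/8, q_J = (180 − 459/4)/2 = 261/8.
Total output Q = 459/8, so price P = 239 - 2·(459/8) = 497/4.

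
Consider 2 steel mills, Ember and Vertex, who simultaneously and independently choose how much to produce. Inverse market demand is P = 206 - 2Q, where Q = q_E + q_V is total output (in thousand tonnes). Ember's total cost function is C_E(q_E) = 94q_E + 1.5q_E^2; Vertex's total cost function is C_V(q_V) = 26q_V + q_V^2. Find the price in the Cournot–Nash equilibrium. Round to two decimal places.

135.05

Ember's profit: π_E = (206 - 2Q)q_E - (94q_E + (3/2)q_E²). Setting ∂π_E/∂q_E = 0: 112 - 7q_E - 2(q_V) = 0.
Vertex's first-order condition: 180 - 6q_V - 2(q_E) = 0.
Best responses: q_E = (112 - 2q_V)/7, q_V = (180 - 2q_E)/6.
Solving the pair: q_E = 156/19, q_V = 518/19.
Total output Q = 674/19, so price P = 206 - 2·(674/19) = 135.0526.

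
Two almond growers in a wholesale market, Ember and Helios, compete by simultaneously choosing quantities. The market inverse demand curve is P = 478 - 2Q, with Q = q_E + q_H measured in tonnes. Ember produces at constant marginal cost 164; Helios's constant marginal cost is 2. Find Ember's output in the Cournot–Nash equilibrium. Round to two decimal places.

25.33

Ember's profit: π_E = (478 - 2Q)q_E - (164q_E). Setting ∂π_E/∂q_E = 0: 314 - 4q_E - 2(q_H) = 0.
Helios's first-order condition: 476 - 4q_H - 2(q_E) = 0.
Rearranging gives the reaction functions q_E = (314 - 2q_H)/4 and q_H = (476 - 2q_E)/4.
Solving the pair: q_E = 76/3, q_H = 319/3.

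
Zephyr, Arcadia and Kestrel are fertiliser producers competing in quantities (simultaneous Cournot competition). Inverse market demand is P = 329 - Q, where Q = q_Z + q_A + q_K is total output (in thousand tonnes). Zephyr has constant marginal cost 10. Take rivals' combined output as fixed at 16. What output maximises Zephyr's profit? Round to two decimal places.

With rivals' combined output fixed at 16, Zephyr's profit is π_Z = (329 - 16 - q_Z)q_Z - (10q_Z) = (313 - q_Z)q_Z - (10q_Z).
∂π_Z/∂q_Z = 303 - 2q_Z = 0, so q_Z = 303/2.

151.50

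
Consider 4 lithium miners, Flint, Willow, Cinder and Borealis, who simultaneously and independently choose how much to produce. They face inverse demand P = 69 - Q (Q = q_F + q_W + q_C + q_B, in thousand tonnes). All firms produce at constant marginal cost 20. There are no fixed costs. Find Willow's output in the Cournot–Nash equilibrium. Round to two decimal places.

9.80

A representative firm's profit is π_i = q_i(69 - Q) - 20q_i.
First-order condition (treating rivals' output as given): 49 - 2q_i - Σ_{j≠i} q_j = 0.
By symmetry each firm produces the same amount; substituting Σ_{j≠i} q_j = 3q_i yields q_i = 49/5.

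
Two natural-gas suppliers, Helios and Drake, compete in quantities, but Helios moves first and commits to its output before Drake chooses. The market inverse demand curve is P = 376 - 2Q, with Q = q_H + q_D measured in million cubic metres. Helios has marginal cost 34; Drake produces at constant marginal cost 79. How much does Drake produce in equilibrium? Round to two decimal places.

The follower Drake best-responds to any q_H: π_D = (376 - 2Q)q_D - 79q_D.
Follower FOC: 297 - 2q_H - 4q_D = 0, so q_D(q_H) = (297 - 2q_H)/4.
Helios substitutes q_D(q_H) into its own profit: π_H = q_H(376 - 2q_H - (297 - 2q_H)/2) - 34q_H = (455/2 - q_H)q_H - 34q_H.
Leader FOC: 387/2 - 2q_H = 0, so q_H = 387/4.
Then q_D = (297 - 2·(387/4))/4 = 207/8.

25.88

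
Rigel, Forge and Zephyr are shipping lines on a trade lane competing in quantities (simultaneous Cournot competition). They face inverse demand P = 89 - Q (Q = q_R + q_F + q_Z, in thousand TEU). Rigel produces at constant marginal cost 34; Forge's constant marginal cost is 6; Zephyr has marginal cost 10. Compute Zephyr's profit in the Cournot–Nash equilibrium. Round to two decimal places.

612.56

Rigel's profit: π_R = (89 - Q)q_R - (34q_R). Setting ∂π_R/∂q_R = 0: 55 - 2q_R - (q_F + q_Z) = 0.
Forge's profit: π_F = (89 - Q)q_F - (6q_F). Setting ∂π_F/∂q_F = 0: 83 - 2q_F - (q_R + q_Z) = 0.
Zephyr's first-order condition: 79 - 2q_Z - (q_R + q_F) = 0.
Adding the 3 conditions: 217 − 2Q − 2Q = 0, i.e. Q = 217/4.
Back-substituting: q_R = (55 − 217/4) = 3/4, q_F = (83 − 217/4) = 115/4, q_Z = (79 − 217/4) = 99/4.
Price P = 89 - 217/4 = 139/4.
Zephyr's profit: (139/4 - 10)·(99/4) = 612.5625.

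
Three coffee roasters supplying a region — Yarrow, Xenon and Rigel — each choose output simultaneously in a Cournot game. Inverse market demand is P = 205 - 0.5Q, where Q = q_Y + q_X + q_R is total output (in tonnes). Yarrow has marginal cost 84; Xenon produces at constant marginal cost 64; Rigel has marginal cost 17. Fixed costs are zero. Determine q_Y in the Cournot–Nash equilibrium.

17

Yarrow's profit: π_Y = (205 - 0.5Q)q_Y - (84q_Y). Setting ∂π_Y/∂q_Y = 0: 121 - q_Y - (1/2)(q_X + q_R) = 0.
Xenon's first-order condition: 141 - q_X - (1/2)(q_Y + q_R) = 0.
Rigel's first-order condition: 188 - q_R - (1/2)(q_Y + q_X) = 0.
Adding the 3 conditions: 450 − Q − Q = 0, i.e. Q = 225.
Back-substituting: q_Y = (121 − 225/2)/(1/2) = 17, q_X = (141 − 225/2)/(1/2) = 57, q_R = (188 − 225/2)/(1/2) = 151.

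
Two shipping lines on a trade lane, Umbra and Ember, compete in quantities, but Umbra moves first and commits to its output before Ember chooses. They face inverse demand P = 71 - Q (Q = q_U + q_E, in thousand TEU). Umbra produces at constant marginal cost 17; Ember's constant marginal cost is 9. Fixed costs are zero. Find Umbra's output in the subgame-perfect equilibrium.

Solve by backward induction. Given q_U, the follower Ember maximises π_E = (71 - q_U - q_E)q_E - 9q_E.
Follower FOC: 62 - q_U - 2q_E = 0, so q_E(q_U) = (62 - q_U)/2.
The leader anticipates this reaction. Substituting into P = 71 - Q gives P = 40 - (1/2)q_U, so π_U = (40 - (1/2)q_U)q_U - 17q_U.
Maximising: ∂π_U/∂q_U = 23 - q_U = 0, giving q_U = 23.
Then q_E = (62 - 23)/2 = 39/2.

23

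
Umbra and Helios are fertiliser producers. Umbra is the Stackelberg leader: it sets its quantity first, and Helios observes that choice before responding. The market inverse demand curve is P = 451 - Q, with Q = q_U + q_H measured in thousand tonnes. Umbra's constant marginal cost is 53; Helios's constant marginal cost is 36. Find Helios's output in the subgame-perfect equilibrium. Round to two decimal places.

112.25

Solve by backward induction. Given q_U, the follower Helios maximises π_H = (451 - q_U - q_H)q_H - 36q_H.
∂π_H/∂q_H = 415 - q_U - 2q_H = 0 gives the reaction function q_H = (415 - q_U)/2.
The leader anticipates this reaction. Substituting into P = 451 - Q gives P = 487/2 - (1/2)q_U, so π_U = (487/2 - (1/2)q_U)q_U - 53q_U.
Maximising: ∂π_U/∂q_U = 381/2 - q_U = 0, giving q_U = 381/2.
Then q_H = (415 - 381/2)/2 = 449/4.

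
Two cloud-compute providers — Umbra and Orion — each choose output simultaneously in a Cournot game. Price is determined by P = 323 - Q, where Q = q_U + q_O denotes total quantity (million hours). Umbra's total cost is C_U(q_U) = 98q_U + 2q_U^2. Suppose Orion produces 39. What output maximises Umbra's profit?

With the rival's output fixed at 39, Umbra's profit is π_U = (323 - 39 - q_U)q_U - (98q_U + 2q_U²) = (284 - q_U)q_U - (98q_U + 2q_U²).
∂π_U/∂q_U = 186 - 6q_U = 0, so q_U = 31.

31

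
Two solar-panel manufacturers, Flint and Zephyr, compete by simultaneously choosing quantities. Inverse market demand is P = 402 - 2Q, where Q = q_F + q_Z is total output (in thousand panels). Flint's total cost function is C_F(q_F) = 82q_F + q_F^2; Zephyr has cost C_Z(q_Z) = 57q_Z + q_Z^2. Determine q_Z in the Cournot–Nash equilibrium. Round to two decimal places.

Flint's profit: π_F = (402 - 2Q)q_F - (82q_F + q_F²). Setting ∂π_F/∂q_F = 0: 320 - 6q_F - 2(q_Z) = 0.
Zephyr's profit: π_Z = (402 - 2Q)q_Z - (57q_Z + q_Z²). Setting ∂π_Z/∂q_Z = 0: 345 - 6q_Z - 2(q_F) = 0.
Rearranging gives the reaction functions q_F = (320 - 2q_Z)/6 and q_Z = (345 - 2q_F)/6.
Solving the pair: q_F = 615/16, q_Z = 715/16.

44.69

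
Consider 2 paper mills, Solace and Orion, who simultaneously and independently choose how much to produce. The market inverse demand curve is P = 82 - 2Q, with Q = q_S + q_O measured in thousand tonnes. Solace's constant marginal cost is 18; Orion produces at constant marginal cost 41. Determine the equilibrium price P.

Solace's profit: π_S = (82 - 2Q)q_S - (18q_S). Setting ∂π_S/∂q_S = 0: 64 - 4q_S - 2(q_O) = 0.
Orion's first-order condition: 41 - 4q_O - 2(q_S) = 0.
So q_S = (64 - 2q_O)/4 and q_O = (41 - 2q_S)/4.
Solving the pair: q_S = 29/2, q_O = 3.
Total output Q = 35/2, so price P = 82 - 2·(35/2) = 47.

47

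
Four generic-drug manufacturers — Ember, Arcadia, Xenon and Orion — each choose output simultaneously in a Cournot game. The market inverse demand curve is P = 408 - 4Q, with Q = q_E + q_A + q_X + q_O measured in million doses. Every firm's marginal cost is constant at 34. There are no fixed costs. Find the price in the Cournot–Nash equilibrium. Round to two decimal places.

108.80

Each firm earns π_i = (408 - 4Q)q_i - 34q_i.
First-order condition (treating rivals' output as given): 374 - 8q_i - 4·Σ_{j≠i} q_j = 0.
By symmetry each firm produces the same amount; substituting Σ_{j≠i} q_j = 3q_i yields q_i = 374/20 = 187/10.
Total output Q = 374/5, so price P = 408 - 4·(374/5) = 544/5.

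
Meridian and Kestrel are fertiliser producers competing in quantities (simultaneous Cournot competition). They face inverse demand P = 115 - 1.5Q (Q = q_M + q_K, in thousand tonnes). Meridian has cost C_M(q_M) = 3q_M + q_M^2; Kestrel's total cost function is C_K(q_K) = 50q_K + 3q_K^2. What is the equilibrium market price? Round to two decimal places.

77.54

Meridian's profit: π_M = (115 - 1.5Q)q_M - (3q_M + q_M²). Setting ∂π_M/∂q_M = 0: 112 - 5q_M - (3/2)(q_K) = 0.
Kestrel's first-order condition: 65 - 9q_K - (3/2)(q_M) = 0.
So q_M = (112 - (3/2)q_K)/5 and q_K = (65 - (3/2)q_M)/9.
Solving the pair: q_M = 1214/57, q_K = 628/171.
Total output Q = 24.9708, so price P = 115 - (3/2)·24.9708 = 77.5439.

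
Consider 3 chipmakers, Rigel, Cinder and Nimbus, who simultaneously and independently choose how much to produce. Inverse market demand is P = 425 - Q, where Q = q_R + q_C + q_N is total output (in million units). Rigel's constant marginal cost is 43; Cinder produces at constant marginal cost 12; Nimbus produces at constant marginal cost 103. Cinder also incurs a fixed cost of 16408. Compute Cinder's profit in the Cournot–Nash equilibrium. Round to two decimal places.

1481.06

Rigel's profit: π_R = (425 - Q)q_R - (43q_R). Setting ∂π_R/∂q_R = 0: 382 - 2q_R - (q_C + q_N) = 0.
Cinder's profit: π_C = (425 - Q)q_C - (12q_C). Setting ∂π_C/∂q_C = 0: 413 - 2q_C - (q_R + q_N) = 0.
Nimbus's first-order condition: 322 - 2q_N - (q_R + q_C) = 0.
Adding the 3 conditions: 1117 − 2Q − 2Q = 0, i.e. Q = 1117/4.
Back-substituting: q_R = (382 − 1117/4) = 411/4, q_C = (413 − 1117/4) = 535/4, q_N = (322 − 1117/4) = 171/4.
Price P = 425 - 1117/4 = 583/4.
Cinder's profit: (583/4 - 12)·(535/4) - 16408 = 1481.0625.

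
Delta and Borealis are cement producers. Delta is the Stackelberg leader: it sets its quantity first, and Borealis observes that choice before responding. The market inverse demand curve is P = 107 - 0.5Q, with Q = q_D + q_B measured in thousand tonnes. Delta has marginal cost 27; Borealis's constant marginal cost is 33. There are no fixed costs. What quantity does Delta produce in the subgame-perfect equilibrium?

The follower Borealis best-responds to any q_D: π_B = (107 - 0.5Q)q_B - 33q_B.
Follower FOC: 74 - (1/2)q_D - q_B = 0, so q_B(q_D) = (74 - (1/2)q_D).
Delta substitutes q_B(q_D) into its own profit: π_D = q_D(107 - (1/2)q_D - (74 - (1/2)q_D)/2) - 27q_D = (70 - (1/4)q_D)q_D - 27q_D.
Maximising: ∂π_D/∂q_D = 43 - (1/2)q_D = 0, giving q_D = 86.
Then q_B = (74 - (1/2)·86) = 31.

86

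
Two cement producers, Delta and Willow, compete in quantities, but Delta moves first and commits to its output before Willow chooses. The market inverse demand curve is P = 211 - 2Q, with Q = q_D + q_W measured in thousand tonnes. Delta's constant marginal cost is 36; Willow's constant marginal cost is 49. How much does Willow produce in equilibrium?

Solve by backward induction. Given q_D, the follower Willow maximises π_W = (211 - 2q_D - 2q_W)q_W - 49q_W.
Setting the follower's marginal profit to zero, 162 - 2q_D - 4q_W = 0, i.e. q_W = (162 - 2q_D)/4.
The leader anticipates this reaction. Substituting into P = 211 - 2Q gives P = 130 - q_D, so π_D = (130 - q_D)q_D - 36q_D.
Maximising: ∂π_D/∂q_D = 94 - 2q_D = 0, giving q_D = 47.
Then q_W = (162 - 2·47)/4 = 17.

17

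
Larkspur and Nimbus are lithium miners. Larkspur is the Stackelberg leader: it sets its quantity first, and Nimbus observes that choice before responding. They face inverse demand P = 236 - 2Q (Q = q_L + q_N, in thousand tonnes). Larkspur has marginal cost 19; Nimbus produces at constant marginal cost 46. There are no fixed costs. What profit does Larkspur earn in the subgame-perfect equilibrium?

The follower Nimbus best-responds to any q_L: π_N = (236 - 2Q)q_N - 46q_N.
Setting the follower's marginal profit to zero, 190 - 2q_L - 4q_N = 0, i.e. q_N = (190 - 2q_L)/4.
The leader anticipates this reaction. Substituting into P = 236 - 2Q gives P = 141 - q_L, so π_L = (141 - q_L)q_L - 19q_L.
The leader's first-order condition 122 - 2q_L = 0 yields q_L = 61.
Then q_N = (190 - 2·61)/4 = 17.
Price P = 236 - 2·78 = 80.
Larkspur's profit: (80 - 19)·61 = 3721.

3721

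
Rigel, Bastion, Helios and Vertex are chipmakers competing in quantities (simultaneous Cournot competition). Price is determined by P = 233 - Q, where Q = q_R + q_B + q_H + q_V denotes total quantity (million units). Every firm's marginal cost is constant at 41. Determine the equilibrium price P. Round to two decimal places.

79.40

A representative firm's profit is π_i = q_i(233 - Q) - 41q_i.
First-order condition (treating rivals' output as given): 192 - 2q_i - Σ_{j≠i} q_j = 0.
By symmetry each firm produces the same amount; substituting Σ_{j≠i} q_j = 3q_i yields q_i = 192/5.
Total output Q = 768/5, so price P = 233 - 768/5 = 397/5.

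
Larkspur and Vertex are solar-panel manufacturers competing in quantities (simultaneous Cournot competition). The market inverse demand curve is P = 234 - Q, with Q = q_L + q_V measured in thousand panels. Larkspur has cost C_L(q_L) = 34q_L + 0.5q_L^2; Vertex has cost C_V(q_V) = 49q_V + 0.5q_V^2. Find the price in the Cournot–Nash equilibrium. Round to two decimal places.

137.75

Larkspur's profit: π_L = (234 - Q)q_L - (34q_L + (1/2)q_L²). Setting ∂π_L/∂q_L = 0: 200 - 3q_L - (q_V) = 0.
Vertex's first-order condition: 185 - 3q_V - (q_L) = 0.
So q_L = (200 - q_V)/3 and q_V = (185 - q_L)/3.
Solving the pair: q_L = 415/8, q_V = 355/8.
Total output Q = 385/4, so price P = 234 - 385/4 = 551/4.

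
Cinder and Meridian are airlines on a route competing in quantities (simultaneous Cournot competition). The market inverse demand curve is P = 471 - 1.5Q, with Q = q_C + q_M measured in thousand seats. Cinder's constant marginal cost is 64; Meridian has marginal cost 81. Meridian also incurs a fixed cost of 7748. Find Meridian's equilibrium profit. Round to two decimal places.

Cinder's profit: π_C = (471 - 1.5Q)q_C - (64q_C). Setting ∂π_C/∂q_C = 0: 407 - 3q_C - (3/2)(q_M) = 0.
Meridian's first-order condition: 390 - 3q_M - (3/2)(q_C) = 0.
Best responses: q_C = (407 - (3/2)q_M)/3, q_M = (390 - (3/2)q_C)/3.
Solving the pair: q_C = 848/9, q_M = 746/9.
Price P = 471 - (3/2)·(1594/9) = 616/3.
Meridian's profit: (616/3 - 81)·(746/9) - 7748 = 2557.8519.

2557.85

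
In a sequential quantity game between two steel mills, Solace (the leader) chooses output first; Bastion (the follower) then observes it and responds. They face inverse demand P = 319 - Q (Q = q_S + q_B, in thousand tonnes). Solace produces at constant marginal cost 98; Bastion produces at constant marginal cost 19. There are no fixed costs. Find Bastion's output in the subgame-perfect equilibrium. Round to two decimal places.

The follower Bastion best-responds to any q_S: π_B = (319 - Q)q_B - 19q_B.
∂π_B/∂q_B = 300 - q_S - 2q_B = 0 gives the reaction function q_B = (300 - q_S)/2.
The leader anticipates this reaction. Substituting into P = 319 - Q gives P = 169 - (1/2)q_S, so π_S = (169 - (1/2)q_S)q_S - 98q_S.
The leader's first-order condition 71 - q_S = 0 yields q_S = 71.
Then q_B = (300 - 71)/2 = 229/2.

114.50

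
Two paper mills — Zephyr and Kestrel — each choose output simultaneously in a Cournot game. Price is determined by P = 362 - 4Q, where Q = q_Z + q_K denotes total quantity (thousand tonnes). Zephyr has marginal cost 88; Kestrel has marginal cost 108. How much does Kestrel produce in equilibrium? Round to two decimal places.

19.50

Zephyr's profit: π_Z = (362 - 4Q)q_Z - (88q_Z). Setting ∂π_Z/∂q_Z = 0: 274 - 8q_Z - 4(q_K) = 0.
Kestrel's profit: π_K = (362 - 4Q)q_K - (108q_K). Setting ∂π_K/∂q_K = 0: 254 - 8q_K - 4(q_Z) = 0.
Rearranging gives the reaction functions q_Z = (274 - 4q_K)/8 and q_K = (254 - 4q_Z)/8.
Substituting one into the other gives q_Z = 49/2 and q_K = 39/2.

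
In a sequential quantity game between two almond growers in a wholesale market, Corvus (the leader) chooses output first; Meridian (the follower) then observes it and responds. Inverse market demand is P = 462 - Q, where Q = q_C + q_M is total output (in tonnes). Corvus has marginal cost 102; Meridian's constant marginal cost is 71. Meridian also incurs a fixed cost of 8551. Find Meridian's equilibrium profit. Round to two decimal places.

4274.56

Solve by backward induction. Given q_C, the follower Meridian maximises π_M = (462 - q_C - q_M)q_M - 71q_M.
Follower FOC: 391 - q_C - 2q_M = 0, so q_M(q_C) = (391 - q_C)/2.
Corvus substitutes q_M(q_C) into its own profit: π_C = q_C(462 - q_C - (391 - q_C)/2) - 102q_C = (533/2 - (1/2)q_C)q_C - 102q_C.
The leader's first-order condition 329/2 - q_C = 0 yields q_C = 329/2.
Then q_M = (391 - 329/2)/2 = 453/4.
Price P = 462 - 1111/4 = 737/4.
Meridian's profit: (737/4 - 71)·(453/4) - 8551 = 4274.5625.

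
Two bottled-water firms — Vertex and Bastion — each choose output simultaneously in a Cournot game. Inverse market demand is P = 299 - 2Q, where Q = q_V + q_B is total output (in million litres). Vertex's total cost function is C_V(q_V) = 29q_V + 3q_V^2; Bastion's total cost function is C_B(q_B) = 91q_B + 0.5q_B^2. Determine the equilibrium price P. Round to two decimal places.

Vertex's profit: π_V = (299 - 2Q)q_V - (29q_V + 3q_V²). Setting ∂π_V/∂q_V = 0: 270 - 10q_V - 2(q_B) = 0.
Bastion's first-order condition: 208 - 5q_B - 2(q_V) = 0.
So q_V = (270 - 2q_B)/10 and q_B = (208 - 2q_V)/5.
Solving the pair: q_V = 467/23, q_B = 770/23.
Total output Q = 1237/23, so price P = 299 - 2·(1237/23) = 191.4348.

191.43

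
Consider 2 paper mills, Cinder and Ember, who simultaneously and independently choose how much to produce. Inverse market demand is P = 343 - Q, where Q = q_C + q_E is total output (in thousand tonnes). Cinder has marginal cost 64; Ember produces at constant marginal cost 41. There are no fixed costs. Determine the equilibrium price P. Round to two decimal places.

149.33

Cinder's profit: π_C = (343 - Q)q_C - (64q_C). Setting ∂π_C/∂q_C = 0: 279 - 2q_C - (q_E) = 0.
Ember's first-order condition: 302 - 2q_E - (q_C) = 0.
Rearranging gives the reaction functions q_C = (279 - q_E)/2 and q_E = (302 - q_C)/2.
Substituting one into the other gives q_C = 256/3 and q_E = 325/3.
Total output Q = 581/3, so price P = 343 - 581/3 = 448/3.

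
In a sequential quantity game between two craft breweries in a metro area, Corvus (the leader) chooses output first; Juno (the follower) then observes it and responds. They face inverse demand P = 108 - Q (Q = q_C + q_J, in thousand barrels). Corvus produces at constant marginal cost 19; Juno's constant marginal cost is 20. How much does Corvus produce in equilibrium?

The follower Juno best-responds to any q_C: π_J = (108 - Q)q_J - 20q_J.
Setting the follower's marginal profit to zero, 88 - q_C - 2q_J = 0, i.e. q_J = (88 - q_C)/2.
Corvus substitutes q_J(q_C) into its own profit: π_C = q_C(108 - q_C - (88 - q_C)/2) - 19q_C = (64 - (1/2)q_C)q_C - 19q_C.
Leader FOC: 45 - q_C = 0, so q_C = 45.
Then q_J = (88 - 45)/2 = 43/2.

45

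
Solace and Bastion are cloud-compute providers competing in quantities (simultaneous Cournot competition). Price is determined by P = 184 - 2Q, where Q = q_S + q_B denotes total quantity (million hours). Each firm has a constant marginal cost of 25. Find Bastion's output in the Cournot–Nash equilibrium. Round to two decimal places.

A representative firm's profit is π_i = q_i(184 - 2Q) - 25q_i.
Setting ∂π_i/∂q_i = 0 with rivals' quantities fixed: 159 - 4q_i - 2q_j = 0.
With identical firms every q_j equals q_i, so q_j = q_i and 159 = 6q_i, giving q_i = 53/2.

26.50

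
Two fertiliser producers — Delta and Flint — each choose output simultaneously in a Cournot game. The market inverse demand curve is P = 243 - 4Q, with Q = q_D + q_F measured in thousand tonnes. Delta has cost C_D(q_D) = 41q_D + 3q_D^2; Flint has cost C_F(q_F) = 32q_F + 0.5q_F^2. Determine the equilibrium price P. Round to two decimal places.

Delta's profit: π_D = (243 - 4Q)q_D - (41q_D + 3q_D²). Setting ∂π_D/∂q_D = 0: 202 - 14q_D - 4(q_F) = 0.
Flint's first-order condition: 211 - 9q_F - 4(q_D) = 0.
Best responses: q_D = (202 - 4q_F)/14, q_F = (211 - 4q_D)/9.
Solving the pair: q_D = 487/55, q_F = 1073/55.
Total output Q = 312/11, so price P = 243 - 4·(312/11) = 1425/11.

129.55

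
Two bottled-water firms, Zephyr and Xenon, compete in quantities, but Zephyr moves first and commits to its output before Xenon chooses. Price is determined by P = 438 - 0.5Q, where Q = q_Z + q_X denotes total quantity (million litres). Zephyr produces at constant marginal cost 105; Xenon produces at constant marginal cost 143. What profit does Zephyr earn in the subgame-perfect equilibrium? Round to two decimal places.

The follower Xenon best-responds to any q_Z: π_X = (438 - 0.5Q)q_X - 143q_X.
Setting the follower's marginal profit to zero, 295 - (1/2)q_Z - q_X = 0, i.e. q_X = (295 - (1/2)q_Z).
Zephyr substitutes q_X(q_Z) into its own profit: π_Z = q_Z(438 - (1/2)q_Z - (295 - (1/2)q_Z)/2) - 105q_Z = (581/2 - (1/4)q_Z)q_Z - 105q_Z.
Maximising: ∂π_Z/∂q_Z = 371/2 - (1/2)q_Z = 0, giving q_Z = 371.
Then q_X = (295 - (1/2)·371) = 219/2.
Price P = 438 - (1/2)·(961/2) = 791/4.
Zephyr's profit: (791/4 - 105)·371 = 34410.2500.

34410.25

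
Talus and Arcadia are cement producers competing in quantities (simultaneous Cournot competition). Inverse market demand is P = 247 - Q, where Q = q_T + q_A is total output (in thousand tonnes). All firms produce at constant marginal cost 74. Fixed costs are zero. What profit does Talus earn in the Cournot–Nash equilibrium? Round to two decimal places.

A representative firm's profit is π_i = q_i(247 - Q) - 74q_i.
Setting ∂π_i/∂q_i = 0 with rivals' quantities fixed: 173 - 2q_i - q_j = 0.
By symmetry each firm produces the same amount; substituting q_j = q_i yields q_i = 173/3.
Price P = 247 - 346/3 = 395/3.
Talus's profit: (395/3 - 74)·(173/3) = 3325.4444.

3325.44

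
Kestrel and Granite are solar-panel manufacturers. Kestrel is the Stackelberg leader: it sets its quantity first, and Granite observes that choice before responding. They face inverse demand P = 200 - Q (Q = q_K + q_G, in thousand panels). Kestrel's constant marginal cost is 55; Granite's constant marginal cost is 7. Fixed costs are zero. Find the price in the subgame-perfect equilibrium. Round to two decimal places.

Solve by backward induction. Given q_K, the follower Granite maximises π_G = (200 - q_K - q_G)q_G - 7q_G.
Setting the follower's marginal profit to zero, 193 - q_K - 2q_G = 0, i.e. q_G = (193 - q_K)/2.
The leader anticipates this reaction. Substituting into P = 200 - Q gives P = 207/2 - (1/2)q_K, so π_K = (207/2 - (1/2)q_K)q_K - 55q_K.
The leader's first-order condition 97/2 - q_K = 0 yields q_K = 97/2.
Then q_G = (193 - 97/2)/2 = 289/4.
Total output Q = 483/4, so price P = 200 - 483/4 = 317/4.

79.25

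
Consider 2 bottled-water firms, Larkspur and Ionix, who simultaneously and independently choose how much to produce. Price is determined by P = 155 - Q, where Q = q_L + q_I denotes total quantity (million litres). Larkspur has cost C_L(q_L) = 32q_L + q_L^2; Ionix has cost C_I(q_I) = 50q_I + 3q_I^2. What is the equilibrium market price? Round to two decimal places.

Larkspur's profit: π_L = (155 - Q)q_L - (32q_L + q_L²). Setting ∂π_L/∂q_L = 0: 123 - 4q_L - (q_I) = 0.
Ionix's first-order condition: 105 - 8q_I - (q_L) = 0.
Best responses: q_L = (123 - q_I)/4, q_I = (105 - q_L)/8.
Substituting one into the other gives q_L = 879/31 and q_I = 297/31.
Total output Q = 1176/31, so price P = 155 - 1176/31 = 117.0645.

117.06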